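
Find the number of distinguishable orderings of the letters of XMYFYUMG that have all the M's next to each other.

2520

Treat the 2 copies of M as a single block. The multiset to arrange is then {MM, F, G, U, X, Y, Y}, 7 items in all.
That gives (7)!/(2!) = 2520 arrangements.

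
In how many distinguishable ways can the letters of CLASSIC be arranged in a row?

1260

Letter multiplicities in CLASSIC: A×1, C×2, I×1, L×1, S×2.
Dividing 7! = 5040 by 2!·2! = 4 for the repeated letters gives 1260.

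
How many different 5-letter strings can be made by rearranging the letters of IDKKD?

The 5 letters of IDKKD have repeats: D appearing twice and K appearing twice.
Dividing 5! = 120 by 2!·2! = 4 for the repeated letters gives 30.

30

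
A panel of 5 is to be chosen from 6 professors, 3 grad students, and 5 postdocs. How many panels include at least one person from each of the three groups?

1365

Unrestricted: C(14,5) = 2002 ways to pick any 5 of the 14.
Subtract selections that omit an entire group: no professors → C(8,5) = 56; no grad students → C(11,5) = 462; no postdocs → C(9,5) = 126.
Add back selections omitting two groups (i.e. drawn from a single group): C(6,5) + C(3,5) + C(5,5) = 7.
By inclusion–exclusion: 2002 − 644 + 7 = 1365.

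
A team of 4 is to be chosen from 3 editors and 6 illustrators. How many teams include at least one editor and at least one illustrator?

111

Unrestricted: C(9,4) = 126 ways to pick any 4 of the 9.
Subtract selections that omit an entire group: no editors → C(6,4) = 15; no illustrators → C(3,4) = 0.
Both groups omitted at once is impossible, so 126 − 15 = 111.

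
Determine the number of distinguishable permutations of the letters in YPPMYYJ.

420

YPPMYYJ has 7 letters with P appearing twice and Y appearing 3 times.
So there are 7! / (3!·2!) = 420 distinguishable arrangements.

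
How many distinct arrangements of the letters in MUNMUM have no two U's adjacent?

Total arrangements of MUNMUM: 6!/(3!·2!) = 60.
If the two U's are adjacent, glue them into one block, leaving 5 items to arrange: (5)!/(3!) = 20 ways.
Hence 60 − 20 = 40.

40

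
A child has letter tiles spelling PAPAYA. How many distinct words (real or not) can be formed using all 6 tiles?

60

Letter multiplicities in PAPAYA: A×3, P×2, Y×1.
So there are 6! / (3!·2!) = 60 distinguishable arrangements.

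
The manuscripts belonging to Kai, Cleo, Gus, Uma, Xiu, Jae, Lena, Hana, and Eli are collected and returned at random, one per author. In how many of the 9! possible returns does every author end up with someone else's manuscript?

Count assignments avoiding every fixed point. For any j of the 9 authors fixed to their own manuscript, the other 9−j can be arranged in (9−j)! ways.
By inclusion–exclusion this is Σ_{j=0}^{9} (−1)^j C(9,j)·(9−j)!.
Computing: 362880 − 362880 + 181440 − 60480 + 15120 − 3024 + 504 − 72 + 9 − 1 = 133496.

133496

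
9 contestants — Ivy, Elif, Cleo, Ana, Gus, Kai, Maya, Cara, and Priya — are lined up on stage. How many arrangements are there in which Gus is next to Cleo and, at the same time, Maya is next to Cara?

Treat {Gus,Cleo} as one block (2 orders) and {Maya,Cara} as another (2 orders).
That leaves 7 units to arrange: 2 × 2 × 7! = 4 × 5040 = 20160.

20160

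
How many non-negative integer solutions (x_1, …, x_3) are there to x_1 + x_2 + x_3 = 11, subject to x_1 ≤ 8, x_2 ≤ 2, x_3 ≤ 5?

Ignoring the caps, the number of non-negative solutions to x_1+…+x_3 = 11 is C(13,2) = 78.
Subtract solutions that violate a single cap (substitute x_i' = x_i − (cap_i+1)): x_1 ≥ 9 gives C(4,2) = 6; x_2 ≥ 3 gives C(10,2) = 45; x_3 ≥ 6 gives C(7,2) = 21. Together 72.
Add back pairs where two caps are both exceeded: 0 + 0 + 6 = 6.
By inclusion–exclusion the count is 78 − 72 + 6 = 12.

12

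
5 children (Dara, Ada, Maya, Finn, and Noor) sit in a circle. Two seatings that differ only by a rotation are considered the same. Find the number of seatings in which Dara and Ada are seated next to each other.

12

Treat {Dara, Ada} as one unit (2 internal orders) and seat the resulting 4 units around the table: (3)! circular arrangements.
So 2 × (3)! = 2 × 6 = 12.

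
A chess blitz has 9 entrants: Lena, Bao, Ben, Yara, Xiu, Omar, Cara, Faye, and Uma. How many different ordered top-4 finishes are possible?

3024

There are 9 choices for 1st place, 8 for 2nd, and so on down to 6 for position 4.
That gives 9 × 8 × 7 × 6 = 3024.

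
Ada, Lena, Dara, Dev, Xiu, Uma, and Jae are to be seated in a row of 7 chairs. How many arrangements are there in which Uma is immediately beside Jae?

Glue Uma and Jae into one block (2 internal orders), leaving 6 units to arrange in a row.
That gives 2 × 6! = 2 × 720 = 1440.

1440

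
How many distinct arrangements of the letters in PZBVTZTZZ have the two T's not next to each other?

5880

There are 9!/(4!·2!) = 7560 arrangements of PZBVTZTZZ in total.
If the two T's are adjacent, glue them into one block, leaving 8 items to arrange: (8)!/(4!) = 1680 ways.
Subtracting, 7560 − 1680 = 5880 arrangements keep the T's apart.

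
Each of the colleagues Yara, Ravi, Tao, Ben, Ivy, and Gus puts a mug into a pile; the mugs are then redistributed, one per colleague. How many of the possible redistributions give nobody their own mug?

265

This is the derangement count D_6: permutations of 6 items with no fixed point.
By inclusion–exclusion this is Σ_{j=0}^{6} (−1)^j C(6,j)·(6−j)!.
Computing: 720 − 720 + 360 − 120 + 30 − 6 + 1 = 265.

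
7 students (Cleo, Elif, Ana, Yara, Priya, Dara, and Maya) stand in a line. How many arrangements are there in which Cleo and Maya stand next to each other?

Treat {Cleo, Maya} as a single unit. There are 6 units to order, and the pair itself can be ordered 2 ways.
That gives 2 × 6! = 2 × 720 = 1440.

1440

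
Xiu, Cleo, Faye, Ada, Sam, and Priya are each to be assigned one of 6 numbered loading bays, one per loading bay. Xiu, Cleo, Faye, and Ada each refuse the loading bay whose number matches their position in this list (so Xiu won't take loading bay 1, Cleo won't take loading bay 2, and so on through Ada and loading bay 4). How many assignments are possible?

Let Aᵢ (for 1 ≤ i ≤ 4) be the placements that put person i in their forbidden loading bay. Any j of these fix j positions, leaving (6−j)! ways to fill the rest, and there are C(4,j) ways to pick which j.
By inclusion–exclusion, the number of valid placements is Σ_{j=0}^{4} (−1)^j C(4,j)·(6−j)!.
Computing: 720 − 480 + 144 − 24 + 2 = 362.

362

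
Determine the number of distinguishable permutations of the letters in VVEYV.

20

Letter multiplicities in VVEYV: E×1, V×3, Y×1.
The number of distinct arrangements is 5!/(3!) = 120/6 = 20.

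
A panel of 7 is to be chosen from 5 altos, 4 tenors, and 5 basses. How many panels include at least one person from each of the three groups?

3240

Unrestricted: C(14,7) = 3432 ways to pick any 7 of the 14.
Subtract selections that omit an entire group: no altos → C(9,7) = 36; no tenors → C(10,7) = 120; no basses → C(9,7) = 36.
Add back selections omitting two groups (i.e. drawn from a single group): C(5,7) + C(4,7) + C(5,7) = 0.
By inclusion–exclusion: 3432 − 192 + 0 = 3240.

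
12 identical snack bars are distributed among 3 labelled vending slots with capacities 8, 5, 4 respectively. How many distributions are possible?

Ignoring the caps, the number of non-negative solutions to x_1+…+x_3 = 12 is C(14,2) = 91.
Subtract solutions that violate a single cap (substitute x_i' = x_i − (cap_i+1)): x_1 ≥ 9 gives C(5,2) = 10; x_2 ≥ 6 gives C(8,2) = 28; x_3 ≥ 5 gives C(9,2) = 36. Together 74.
Add back pairs where two caps are both exceeded: 0 + 0 + 3 = 3.
By inclusion–exclusion the count is 91 − 74 + 3 = 20.

20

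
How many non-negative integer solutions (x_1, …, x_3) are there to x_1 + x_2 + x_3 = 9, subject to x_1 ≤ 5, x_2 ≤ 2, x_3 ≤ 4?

Without the upper bounds there are C(11,2) = 55 ways to split 9 among 3 variables.
Subtract solutions that violate a single cap (substitute x_i' = x_i − (cap_i+1)): x_1 ≥ 6 gives C(5,2) = 10; x_2 ≥ 3 gives C(8,2) = 28; x_3 ≥ 5 gives C(6,2) = 15. Together 53.
Add back pairs where two caps are both exceeded: 1 + 0 + 3 = 4.
By inclusion–exclusion the count is 55 − 53 + 4 = 6.

6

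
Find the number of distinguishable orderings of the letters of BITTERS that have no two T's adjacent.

1800

There are 7!/(2!) = 2520 arrangements of BITTERS in total.
Arrangements with the T's together: treat TT as one letter, giving (6)! = 720.
Hence 2520 − 720 = 1800.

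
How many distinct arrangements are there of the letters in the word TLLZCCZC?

Letter multiplicities in TLLZCCZC: C×3, L×2, T×1, Z×2.
The number of distinct arrangements is 8!/(3!·2!·2!) = 40320/24 = 1680.

1680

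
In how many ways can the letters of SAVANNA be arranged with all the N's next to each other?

120

Treat the 2 copies of N as a single block. The multiset to arrange is then {NN, A, A, A, S, V}, 6 items in all.
That gives (6)!/(3!) = 120 arrangements.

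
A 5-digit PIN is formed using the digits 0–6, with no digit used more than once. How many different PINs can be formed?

With no repetition, fill the 5 digits in order: 7 choices, then 6, down to 3.
That product is 7 × 6 × 5 × 4 × 3 = 2520.

2520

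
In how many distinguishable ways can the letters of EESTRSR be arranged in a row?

Letter multiplicities in EESTRSR: E×2, R×2, S×2, T×1.
Dividing 7! = 5040 by 2!·2!·2! = 8 for the repeated letters gives 630.

630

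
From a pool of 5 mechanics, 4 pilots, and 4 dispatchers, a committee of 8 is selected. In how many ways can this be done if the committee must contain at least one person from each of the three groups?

Unrestricted: C(13,8) = 1287 ways to pick any 8 of the 13.
Subtract selections that omit an entire group: no mechanics → C(8,8) = 1; no pilots → C(9,8) = 9; no dispatchers → C(9,8) = 9.
Add back selections omitting two groups (i.e. drawn from a single group): C(5,8) + C(4,8) + C(4,8) = 0.
By inclusion–exclusion: 1287 − 19 + 0 = 1268.

1268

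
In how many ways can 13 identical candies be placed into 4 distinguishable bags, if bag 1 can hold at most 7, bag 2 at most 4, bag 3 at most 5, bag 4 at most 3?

Without the upper bounds there are C(16,3) = 560 ways to split 13 among 4 bags.
Subtract solutions that violate a single cap (substitute x_i' = x_i − (cap_i+1)): x_1 ≥ 8 gives C(8,3) = 56; x_2 ≥ 5 gives C(11,3) = 165; x_3 ≥ 6 gives C(10,3) = 120; x_4 ≥ 4 gives C(12,3) = 220. Together 561.
Add back pairs where two caps are both exceeded: 1 + 0 + 4 + 10 + 35 + 20 = 70.
By inclusion–exclusion the count is 560 − 561 + 70 = 69.

69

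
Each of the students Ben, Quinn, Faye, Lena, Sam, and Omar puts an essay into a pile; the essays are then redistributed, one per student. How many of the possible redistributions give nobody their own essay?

This is the derangement count D_6: permutations of 6 items with no fixed point.
By inclusion–exclusion this is Σ_{j=0}^{6} (−1)^j C(6,j)·(6−j)!.
Computing: 720 − 720 + 360 − 120 + 30 − 6 + 1 = 265.

265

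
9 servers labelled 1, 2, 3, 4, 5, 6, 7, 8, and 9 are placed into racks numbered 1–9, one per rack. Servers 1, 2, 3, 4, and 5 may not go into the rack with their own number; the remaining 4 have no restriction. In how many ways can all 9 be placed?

Let Aᵢ (for 1 ≤ i ≤ 5) be the placements that put server i in its forbidden rack. Any j of these fix j positions, leaving (9−j)! ways to fill the rest, and there are C(5,j) ways to pick which j.
By inclusion–exclusion, the number of valid placements is Σ_{j=0}^{5} (−1)^j C(5,j)·(9−j)!.
Computing: 362880 − 201600 + 50400 − 7200 + 600 − 24 = 205056.

205056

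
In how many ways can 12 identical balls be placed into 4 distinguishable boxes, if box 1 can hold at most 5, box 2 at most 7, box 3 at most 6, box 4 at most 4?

165

By stars and bars, unrestricted non-negative solutions to x_1+…+x_4 = 12 number C(12+3,3) = 455.
Subtract solutions that violate a single cap (substitute x_i' = x_i − (cap_i+1)): x_1 ≥ 6 gives C(9,3) = 84; x_2 ≥ 8 gives C(7,3) = 35; x_3 ≥ 7 gives C(8,3) = 56; x_4 ≥ 5 gives C(10,3) = 120. Together 295.
Add back pairs where two caps are both exceeded: 0 + 0 + 4 + 0 + 0 + 1 = 5.
By inclusion–exclusion the count is 455 − 295 + 5 = 165.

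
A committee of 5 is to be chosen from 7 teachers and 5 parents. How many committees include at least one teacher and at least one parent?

Total 5-person selections from all 12: C(12,5) = 792.
Selections missing a whole group: no teachers → C(5,5) = 1; no parents → C(7,5) = 21.
Both groups omitted at once is impossible, so 792 − 22 = 770.

770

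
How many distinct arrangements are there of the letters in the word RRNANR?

60

Letter multiplicities in RRNANR: A×1, N×2, R×3.
The number of distinct arrangements is 6!/(3!·2!) = 720/12 = 60.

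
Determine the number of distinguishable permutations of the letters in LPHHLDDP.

Letter multiplicities in LPHHLDDP: D×2, H×2, L×2, P×2.
The number of distinct arrangements is 8!/(2!·2!·2!·2!) = 40320/16 = 2520.

2520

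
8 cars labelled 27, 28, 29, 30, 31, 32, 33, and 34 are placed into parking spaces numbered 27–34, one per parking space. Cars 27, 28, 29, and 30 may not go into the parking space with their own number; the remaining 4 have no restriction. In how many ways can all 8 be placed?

24024

Let Aᵢ (for 27 ≤ i ≤ 30) be the placements that put car i in its forbidden parking space. Any j of these fix j positions, leaving (8−j)! ways to fill the rest, and there are C(4,j) ways to pick which j.
By inclusion–exclusion, the number of valid placements is Σ_{j=0}^{4} (−1)^j C(4,j)·(8−j)!.
Computing: 40320 − 20160 + 4320 − 480 + 24 = 24024.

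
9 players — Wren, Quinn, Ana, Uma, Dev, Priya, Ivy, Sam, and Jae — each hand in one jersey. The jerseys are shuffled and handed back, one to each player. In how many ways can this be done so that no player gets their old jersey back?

This is the derangement count D_9: permutations of 9 items with no fixed point.
By inclusion–exclusion this is Σ_{j=0}^{9} (−1)^j C(9,j)·(9−j)!.
Computing: 362880 − 362880 + 181440 − 60480 + 15120 − 3024 + 504 − 72 + 9 − 1 = 133496.

133496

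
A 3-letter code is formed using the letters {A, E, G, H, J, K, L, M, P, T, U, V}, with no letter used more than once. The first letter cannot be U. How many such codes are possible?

1210

The first letter has 12−1 = 11 choices (anything except U).
The remaining 2 letters are filled from the other 11 symbols without repetition: 11 × 10 = 110.
Total: 11 × 110 = 1210.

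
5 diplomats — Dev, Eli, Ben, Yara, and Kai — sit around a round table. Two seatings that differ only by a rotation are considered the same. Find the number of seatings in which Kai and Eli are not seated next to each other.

Without the restriction there are (4)! = 24 seatings.
Seatings with Kai beside Eli: treat them as a block with 2 internal orders, giving 2 × (3)! = 12.
Subtracting, 24 − 12 = 12.

12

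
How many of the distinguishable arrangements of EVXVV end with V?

12

With the last slot taken by V, it remains to arrange the other 4 letters (EXVV).
Those 4 letters have V appearing twice, giving (4)!/(2!) = 12.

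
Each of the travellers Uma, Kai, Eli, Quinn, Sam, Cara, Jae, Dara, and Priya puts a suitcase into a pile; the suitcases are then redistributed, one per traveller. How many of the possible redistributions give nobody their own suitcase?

133496

Let Aᵢ be the assignments in which traveller i gets their own suitcase. We want the size of the complement of A₁∪…∪A_9.
By inclusion–exclusion this is Σ_{j=0}^{9} (−1)^j C(9,j)·(9−j)!.
Computing: 362880 − 362880 + 181440 − 60480 + 15120 − 3024 + 504 − 72 + 9 − 1 = 133496.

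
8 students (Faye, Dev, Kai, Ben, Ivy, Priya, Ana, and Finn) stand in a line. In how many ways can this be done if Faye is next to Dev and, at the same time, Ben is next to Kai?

Treat {Faye,Dev} as one block (2 orders) and {Ben,Kai} as another (2 orders).
That leaves 6 units to arrange: 2 × 2 × 6! = 4 × 720 = 2880.

2880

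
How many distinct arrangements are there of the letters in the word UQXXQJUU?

1680

The 8 letters of UQXXQJUU have repeats: Q appearing twice, U appearing 3 times, and X appearing twice.
Dividing 8! = 40320 by 3!·2!·2! = 24 for the repeated letters gives 1680.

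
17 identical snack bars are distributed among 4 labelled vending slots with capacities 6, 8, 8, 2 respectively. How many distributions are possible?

84

By stars and bars, unrestricted non-negative solutions to x_1+…+x_4 = 17 number C(17+3,3) = 1140.
Subtract solutions that violate a single cap (substitute x_i' = x_i − (cap_i+1)): x_1 ≥ 7 gives C(13,3) = 286; x_2 ≥ 9 gives C(11,3) = 165; x_3 ≥ 9 gives C(11,3) = 165; x_4 ≥ 3 gives C(17,3) = 680. Together 1296.
Add back pairs where two caps are both exceeded: 4 + 4 + 120 + 0 + 56 + 56 = 240.
By inclusion–exclusion the count is 1140 − 1296 + 240 = 84.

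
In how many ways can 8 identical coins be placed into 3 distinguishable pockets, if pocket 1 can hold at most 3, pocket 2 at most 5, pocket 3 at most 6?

21

By stars and bars, unrestricted non-negative solutions to x_1+…+x_3 = 8 number C(8+2,2) = 45.
Subtract solutions that violate a single cap (substitute x_i' = x_i − (cap_i+1)): x_1 ≥ 4 gives C(6,2) = 15; x_2 ≥ 6 gives C(4,2) = 6; x_3 ≥ 7 gives C(3,2) = 3. Together 24.
No two caps can be exceeded simultaneously, so the pair terms are all 0.
By inclusion–exclusion the count is 45 − 24 + 0 = 21.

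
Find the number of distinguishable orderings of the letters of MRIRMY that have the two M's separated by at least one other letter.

120

Total arrangements of MRIRMY: 6!/(2!·2!) = 180.
Arrangements with the M's together: treat MM as one letter, giving (5)!/(2!) = 60.
Hence 180 − 60 = 120.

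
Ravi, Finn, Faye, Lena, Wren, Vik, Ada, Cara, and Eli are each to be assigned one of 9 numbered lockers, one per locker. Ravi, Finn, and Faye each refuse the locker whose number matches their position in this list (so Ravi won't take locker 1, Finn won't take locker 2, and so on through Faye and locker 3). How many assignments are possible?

256320

Let Aᵢ (for i ∈ {1, 2, 3}) be the placements that put person i in their forbidden locker. Any j of these fix j positions, leaving (9−j)! ways to fill the rest, and there are C(3,j) ways to pick which j.
By inclusion–exclusion, the number of valid placements is Σ_{j=0}^{3} (−1)^j C(3,j)·(9−j)!.
Computing: 362880 − 120960 + 15120 − 720 = 256320.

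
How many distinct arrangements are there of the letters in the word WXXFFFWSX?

WXXFFFWSX has 9 letters with F appearing 3 times, W appearing twice, and X appearing 3 times.
Dividing 9! = 362880 by 3!·3!·2! = 72 for the repeated letters gives 5040.

5040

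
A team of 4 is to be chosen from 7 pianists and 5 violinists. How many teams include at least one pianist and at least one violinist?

455

With no constraint there are C(12,4) = 495 possible selections.
Selections missing a whole group: no pianists → C(5,4) = 5; no violinists → C(7,4) = 35.
Both groups omitted at once is impossible, so 495 − 40 = 455.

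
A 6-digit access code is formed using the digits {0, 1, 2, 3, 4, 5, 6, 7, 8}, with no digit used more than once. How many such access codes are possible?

60480

With no repetition, fill the 6 digits in order: 9 choices, then 8, down to 4.
9 × 8 × 7 × 6 × 5 × 4 = 60480.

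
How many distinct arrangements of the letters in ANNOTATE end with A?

Fix A in the last position and arrange the remaining 7 letters.
Those 7 letters have N appearing twice and T appearing twice, giving (7)!/(2!·2!) = 1260.

1260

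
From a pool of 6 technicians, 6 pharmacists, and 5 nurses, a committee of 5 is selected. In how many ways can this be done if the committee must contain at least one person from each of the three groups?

Unrestricted: C(17,5) = 6188 ways to pick any 5 of the 17.
Selections missing a whole group: no technicians → C(11,5) = 462; no pharmacists → C(11,5) = 462; no nurses → C(12,5) = 792.
Add back selections omitting two groups (i.e. drawn from a single group): C(6,5) + C(6,5) + C(5,5) = 13.
By inclusion–exclusion: 6188 − 1716 + 13 = 4485.

4485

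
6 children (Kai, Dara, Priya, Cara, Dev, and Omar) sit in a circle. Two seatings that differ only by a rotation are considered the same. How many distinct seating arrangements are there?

Fix one person's seat to break rotational symmetry; the remaining 5 people can be arranged in (5)! = 120 ways.

120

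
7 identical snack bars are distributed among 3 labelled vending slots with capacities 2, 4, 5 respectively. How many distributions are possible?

By stars and bars, unrestricted non-negative solutions to x_1+…+x_3 = 7 number C(7+2,2) = 36.
Subtract solutions that violate a single cap (substitute x_i' = x_i − (cap_i+1)): x_1 ≥ 3 gives C(6,2) = 15; x_2 ≥ 5 gives C(4,2) = 6; x_3 ≥ 6 gives C(3,2) = 3. Together 24.
No two caps can be exceeded simultaneously, so the pair terms are all 0.
By inclusion–exclusion the count is 36 − 24 + 0 = 12.

12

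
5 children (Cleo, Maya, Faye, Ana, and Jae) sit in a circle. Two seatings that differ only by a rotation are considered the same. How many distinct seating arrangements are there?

Seat Cleo anywhere (absorbing the rotational symmetry), then permute the other 4: (4)! = 24.

24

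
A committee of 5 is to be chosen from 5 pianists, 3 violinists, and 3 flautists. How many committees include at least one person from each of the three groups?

345

With no constraint there are C(11,5) = 462 possible selections.
Subtract selections that omit an entire group: no pianists → C(6,5) = 6; no violinists → C(8,5) = 56; no flautists → C(8,5) = 56.
Add back selections omitting two groups (i.e. drawn from a single group): C(5,5) + C(3,5) + C(3,5) = 1.
By inclusion–exclusion: 462 − 118 + 1 = 345.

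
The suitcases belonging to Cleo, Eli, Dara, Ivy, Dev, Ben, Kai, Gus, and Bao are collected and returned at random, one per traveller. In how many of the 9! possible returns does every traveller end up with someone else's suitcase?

This is the derangement count D_9: permutations of 9 items with no fixed point.
By inclusion–exclusion this is Σ_{j=0}^{9} (−1)^j C(9,j)·(9−j)!.
Computing: 362880 − 362880 + 181440 − 60480 + 15120 − 3024 + 504 − 72 + 9 − 1 = 133496.

133496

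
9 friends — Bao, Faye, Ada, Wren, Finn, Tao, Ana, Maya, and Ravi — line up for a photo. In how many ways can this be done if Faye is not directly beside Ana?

282240

Of the 9! = 362880 arrangements, those with Faye and Ana adjacent number 2 × 8! = 80640 (treat the pair as a block with 2 internal orders).
Complementary counting: 362880 − 80640 = 282240.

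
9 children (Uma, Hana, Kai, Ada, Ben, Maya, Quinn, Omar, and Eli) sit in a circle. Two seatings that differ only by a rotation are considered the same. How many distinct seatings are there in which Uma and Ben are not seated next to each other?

All circular seatings of 9 people number (8)! = 40320.
Those with Uma next to Ben: fuse the pair into one unit and seat 8 units around a circle — 2·(7)! = 10080.
Subtracting, 40320 − 10080 = 30240.

30240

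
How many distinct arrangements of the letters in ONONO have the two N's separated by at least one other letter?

6

Total arrangements of ONONO: 5!/(3!·2!) = 10.
Arrangements with the N's together: treat NN as one letter, giving (4)!/(3!) = 4.
Hence 10 − 4 = 6.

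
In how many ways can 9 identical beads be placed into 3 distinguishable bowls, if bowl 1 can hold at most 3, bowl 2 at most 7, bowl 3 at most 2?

9

Ignoring the caps, the number of non-negative solutions to x_1+…+x_3 = 9 is C(11,2) = 55.
Subtract solutions that violate a single cap (substitute x_i' = x_i − (cap_i+1)): x_1 ≥ 4 gives C(7,2) = 21; x_2 ≥ 8 gives C(3,2) = 3; x_3 ≥ 3 gives C(8,2) = 28. Together 52.
Add back pairs where two caps are both exceeded: 0 + 6 + 0 = 6.
By inclusion–exclusion the count is 55 − 52 + 6 = 9.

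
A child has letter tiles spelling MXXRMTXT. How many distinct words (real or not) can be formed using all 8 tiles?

1680

Letter multiplicities in MXXRMTXT: M×2, R×1, T×2, X×3.
The number of distinct arrangements is 8!/(3!·2!·2!) = 40320/24 = 1680.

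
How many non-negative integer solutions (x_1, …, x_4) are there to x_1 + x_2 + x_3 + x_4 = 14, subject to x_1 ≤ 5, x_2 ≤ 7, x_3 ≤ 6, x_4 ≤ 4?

130

By stars and bars, unrestricted non-negative solutions to x_1+…+x_4 = 14 number C(14+3,3) = 680.
Subtract solutions that violate a single cap (substitute x_i' = x_i − (cap_i+1)): x_1 ≥ 6 gives C(11,3) = 165; x_2 ≥ 8 gives C(9,3) = 84; x_3 ≥ 7 gives C(10,3) = 120; x_4 ≥ 5 gives C(12,3) = 220. Together 589.
Add back pairs where two caps are both exceeded: 1 + 4 + 20 + 0 + 4 + 10 = 39.
By inclusion–exclusion the count is 680 − 589 + 39 = 130.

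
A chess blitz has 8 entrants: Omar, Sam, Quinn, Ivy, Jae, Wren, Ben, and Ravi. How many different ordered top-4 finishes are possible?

1680

This is an ordered selection of 4 from 8: P(8,4).
That gives 8 × 7 × 6 × 5 = 1680.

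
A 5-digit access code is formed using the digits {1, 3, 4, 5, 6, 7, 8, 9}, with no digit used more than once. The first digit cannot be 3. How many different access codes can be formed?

5880

The first digit has 8−1 = 7 choices (anything except 3).
The remaining 4 digits are filled from the other 7 symbols without repetition: 7 × 6 × 5 × 4 = 840.
Total: 7 × 840 = 5880.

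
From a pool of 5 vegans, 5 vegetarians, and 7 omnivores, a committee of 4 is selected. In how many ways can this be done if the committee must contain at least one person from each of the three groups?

Unrestricted: C(17,4) = 2380 ways to pick any 4 of the 17.
Subtract selections that omit an entire group: no vegans → C(12,4) = 495; no vegetarians → C(12,4) = 495; no omnivores → C(10,4) = 210.
Add back selections omitting two groups (i.e. drawn from a single group): C(5,4) + C(5,4) + C(7,4) = 45.
By inclusion–exclusion: 2380 − 1200 + 45 = 1225.

1225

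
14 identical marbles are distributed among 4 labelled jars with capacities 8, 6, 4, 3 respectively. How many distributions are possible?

89

By stars and bars, unrestricted non-negative solutions to x_1+…+x_4 = 14 number C(14+3,3) = 680.
Subtract solutions that violate a single cap (substitute x_i' = x_i − (cap_i+1)): x_1 ≥ 9 gives C(8,3) = 56; x_2 ≥ 7 gives C(10,3) = 120; x_3 ≥ 5 gives C(12,3) = 220; x_4 ≥ 4 gives C(13,3) = 286. Together 682.
Add back pairs where two caps are both exceeded: 0 + 1 + 4 + 10 + 20 + 56 = 91.
By inclusion–exclusion the count is 680 − 682 + 91 = 89.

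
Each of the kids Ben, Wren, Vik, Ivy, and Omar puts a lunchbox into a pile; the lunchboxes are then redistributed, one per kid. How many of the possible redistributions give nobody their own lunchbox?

Let Aᵢ be the assignments in which kid i gets their own lunchbox. We want the size of the complement of A₁∪…∪A_5.
By inclusion–exclusion this is Σ_{j=0}^{5} (−1)^j C(5,j)·(5−j)!.
Computing: 120 − 120 + 60 − 20 + 5 − 1 = 44.

44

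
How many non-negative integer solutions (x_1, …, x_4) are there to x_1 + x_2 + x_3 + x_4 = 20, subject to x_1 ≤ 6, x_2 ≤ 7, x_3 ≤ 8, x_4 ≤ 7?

By stars and bars, unrestricted non-negative solutions to x_1+…+x_4 = 20 number C(20+3,3) = 1771.
Subtract solutions that violate a single cap (substitute x_i' = x_i − (cap_i+1)): x_1 ≥ 7 gives C(16,3) = 560; x_2 ≥ 8 gives C(15,3) = 455; x_3 ≥ 9 gives C(14,3) = 364; x_4 ≥ 8 gives C(15,3) = 455. Together 1834.
Add back pairs where two caps are both exceeded: 56 + 35 + 56 + 20 + 35 + 20 = 222.
By inclusion–exclusion the count is 1771 − 1834 + 222 = 159.

159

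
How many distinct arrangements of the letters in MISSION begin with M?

With the first slot taken by M, it remains to arrange the other 6 letters (ISSION).
Those 6 letters have I appearing twice and S appearing twice, giving (6)!/(2!·2!) = 180.

180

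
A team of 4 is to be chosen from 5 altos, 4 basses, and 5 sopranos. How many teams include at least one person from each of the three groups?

550

With no constraint there are C(14,4) = 1001 possible selections.
Selections missing a whole group: no altos → C(9,4) = 126; no basses → C(10,4) = 210; no sopranos → C(9,4) = 126.
Add back selections omitting two groups (i.e. drawn from a single group): C(5,4) + C(4,4) + C(5,4) = 11.
By inclusion–exclusion: 1001 − 462 + 11 = 550.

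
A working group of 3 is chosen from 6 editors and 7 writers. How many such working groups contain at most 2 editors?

266

Split by how many editors are chosen (0 through 2).
Sum: C(6,0)·C(7,3) + C(6,1)·C(7,2) + C(6,2)·C(7,1) = 35 + 126 + 105 = 266.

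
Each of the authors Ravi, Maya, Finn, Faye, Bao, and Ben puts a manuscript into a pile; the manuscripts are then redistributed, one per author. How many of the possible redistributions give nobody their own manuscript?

265

Count assignments avoiding every fixed point. For any j of the 6 authors fixed to their own manuscript, the other 6−j can be arranged in (6−j)! ways.
By inclusion–exclusion this is Σ_{j=0}^{6} (−1)^j C(6,j)·(6−j)!.
Computing: 720 − 720 + 360 − 120 + 30 − 6 + 1 = 265.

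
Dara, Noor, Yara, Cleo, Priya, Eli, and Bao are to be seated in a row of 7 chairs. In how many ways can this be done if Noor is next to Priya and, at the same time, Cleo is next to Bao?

Treat {Noor,Priya} as one block (2 orders) and {Cleo,Bao} as another (2 orders).
That leaves 5 units to arrange: 2 × 2 × 5! = 4 × 120 = 480.

480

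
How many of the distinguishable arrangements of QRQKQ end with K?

4

With the last slot taken by K, it remains to arrange the other 4 letters (QRQQ).
Those 4 letters have Q appearing 3 times, giving (4)!/(3!) = 4.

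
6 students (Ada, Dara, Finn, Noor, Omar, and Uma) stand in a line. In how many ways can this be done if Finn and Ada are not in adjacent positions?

Of the 6! = 720 arrangements, those with Finn and Ada adjacent number 2 × 5! = 240 (treat the pair as a block with 2 internal orders).
So 720 − 240 = 480 arrangements keep them apart.

480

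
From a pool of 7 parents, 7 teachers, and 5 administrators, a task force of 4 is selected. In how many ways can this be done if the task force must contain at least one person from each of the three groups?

1960

With no constraint there are C(19,4) = 3876 possible selections.
Subtract selections that omit an entire group: no parents → C(12,4) = 495; no teachers → C(12,4) = 495; no administrators → C(14,4) = 1001.
Add back selections omitting two groups (i.e. drawn from a single group): C(7,4) + C(7,4) + C(5,4) = 75.
By inclusion–exclusion: 3876 − 1991 + 75 = 1960.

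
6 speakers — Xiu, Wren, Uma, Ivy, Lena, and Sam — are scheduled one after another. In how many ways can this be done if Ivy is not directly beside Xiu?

Of the 6! = 720 arrangements, those with Ivy and Xiu adjacent number 2 × 5! = 240 (treat the pair as a block with 2 internal orders).
Complementary counting: 720 − 240 = 480.

480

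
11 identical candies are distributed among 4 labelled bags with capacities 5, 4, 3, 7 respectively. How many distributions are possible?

99

By stars and bars, unrestricted non-negative solutions to x_1+…+x_4 = 11 number C(11+3,3) = 364.
Subtract solutions that violate a single cap (substitute x_i' = x_i − (cap_i+1)): x_1 ≥ 6 gives C(8,3) = 56; x_2 ≥ 5 gives C(9,3) = 84; x_3 ≥ 4 gives C(10,3) = 120; x_4 ≥ 8 gives C(6,3) = 20. Together 280.
Add back pairs where two caps are both exceeded: 1 + 4 + 0 + 10 + 0 + 0 = 15.
By inclusion–exclusion the count is 364 − 280 + 15 = 99.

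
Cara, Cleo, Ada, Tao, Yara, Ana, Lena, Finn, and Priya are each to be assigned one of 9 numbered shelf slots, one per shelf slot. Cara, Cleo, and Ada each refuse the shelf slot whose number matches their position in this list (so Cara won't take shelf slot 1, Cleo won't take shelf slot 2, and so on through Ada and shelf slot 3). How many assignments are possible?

256320

Let Aᵢ (for i ∈ {1, 2, 3}) be the placements that put person i in their forbidden shelf slot. Any j of these fix j positions, leaving (9−j)! ways to fill the rest, and there are C(3,j) ways to pick which j.
By inclusion–exclusion, the number of valid placements is Σ_{j=0}^{3} (−1)^j C(3,j)·(9−j)!.
Computing: 362880 − 120960 + 15120 − 720 = 256320.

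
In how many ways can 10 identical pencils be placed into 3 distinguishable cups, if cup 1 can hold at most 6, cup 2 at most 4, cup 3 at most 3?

Without the upper bounds there are C(12,2) = 66 ways to split 10 among 3 cups.
Subtract solutions that violate a single cap (substitute x_i' = x_i − (cap_i+1)): x_1 ≥ 7 gives C(5,2) = 10; x_2 ≥ 5 gives C(7,2) = 21; x_3 ≥ 4 gives C(8,2) = 28. Together 59.
Add back pairs where two caps are both exceeded: 0 + 0 + 3 = 3.
By inclusion–exclusion the count is 66 − 59 + 3 = 10.

10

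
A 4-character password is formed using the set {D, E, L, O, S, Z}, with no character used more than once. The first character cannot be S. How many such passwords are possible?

The first character has 6−1 = 5 choices (anything except S).
The remaining 3 characters are filled from the other 5 symbols without repetition: 5 × 4 × 3 = 60.
Total: 5 × 60 = 300.

300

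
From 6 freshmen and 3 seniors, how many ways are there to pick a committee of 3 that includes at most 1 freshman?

19

Split by how many freshmen are chosen (0 through 1).
Sum: C(6,0)·C(3,3) + C(6,1)·C(3,2) = 1 + 18 = 19.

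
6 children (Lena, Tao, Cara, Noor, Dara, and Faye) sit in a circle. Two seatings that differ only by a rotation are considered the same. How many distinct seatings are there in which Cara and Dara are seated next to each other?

48

Treat {Cara, Dara} as one unit (2 internal orders) and seat the resulting 5 units around the table: (4)! circular arrangements.
So 2 × (4)! = 2 × 24 = 48.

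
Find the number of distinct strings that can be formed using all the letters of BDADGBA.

BDADGBA has 7 letters with A appearing twice, B appearing twice, and D appearing twice.
So there are 7! / (2!·2!·2!) = 630 distinguishable arrangements.

630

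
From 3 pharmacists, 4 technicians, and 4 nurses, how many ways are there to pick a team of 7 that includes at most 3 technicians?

Split by how many technicians are chosen (0 through 3).
Sum: C(4,0)·C(7,7) + C(4,1)·C(7,6) + C(4,2)·C(7,5) + C(4,3)·C(7,4) = 1 + 28 + 126 + 140 = 295.

295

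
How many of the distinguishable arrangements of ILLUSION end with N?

1260

With the last slot taken by N, it remains to arrange the other 7 letters (ILLUSIO).
Those 7 letters have I appearing twice and L appearing twice, giving (7)!/(2!·2!) = 1260.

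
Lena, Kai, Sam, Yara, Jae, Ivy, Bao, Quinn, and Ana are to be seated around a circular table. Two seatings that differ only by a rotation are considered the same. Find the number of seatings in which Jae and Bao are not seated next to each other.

30240

All circular seatings of 9 people number (8)! = 40320.
Those with Jae next to Bao: fuse the pair into one unit and seat 8 units around a circle — 2·(7)! = 10080.
Subtracting, 40320 − 10080 = 30240.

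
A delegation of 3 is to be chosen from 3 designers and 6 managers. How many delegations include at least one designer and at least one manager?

63

Unrestricted: C(9,3) = 84 ways to pick any 3 of the 9.
Subtract selections that omit an entire group: no designers → C(6,3) = 20; no managers → C(3,3) = 1.
Both groups omitted at once is impossible, so 84 − 21 = 63.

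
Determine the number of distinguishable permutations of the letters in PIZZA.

60

Letter multiplicities in PIZZA: A×1, I×1, P×1, Z×2.
Dividing 5! = 120 by 2! = 2 for the repeated letters gives 60.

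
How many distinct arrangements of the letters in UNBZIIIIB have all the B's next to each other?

Treat the 2 copies of B as a single block. The multiset to arrange is then {BB, I, I, I, I, N, U, Z}, 8 items in all.
That gives (8)!/(4!) = 1680 arrangements.

1680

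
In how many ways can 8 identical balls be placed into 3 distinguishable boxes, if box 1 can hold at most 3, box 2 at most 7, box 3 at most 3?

By stars and bars, unrestricted non-negative solutions to x_1+…+x_3 = 8 number C(8+2,2) = 45.
Subtract solutions that violate a single cap (substitute x_i' = x_i − (cap_i+1)): x_1 ≥ 4 gives C(6,2) = 15; x_2 ≥ 8 gives C(2,2) = 1; x_3 ≥ 4 gives C(6,2) = 15. Together 31.
Add back pairs where two caps are both exceeded: 0 + 1 + 0 = 1.
By inclusion–exclusion the count is 45 − 31 + 1 = 15.

15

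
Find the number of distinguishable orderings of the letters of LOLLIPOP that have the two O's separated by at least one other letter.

There are 8!/(3!·2!·2!) = 1680 arrangements of LOLLIPOP in total.
Arrangements with the O's together: treat OO as one letter, giving (7)!/(3!·2!) = 420.
Hence 1680 − 420 = 1260.

1260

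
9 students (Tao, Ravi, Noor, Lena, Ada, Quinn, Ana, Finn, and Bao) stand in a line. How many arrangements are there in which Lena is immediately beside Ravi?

80640

Place the 7 others and the Lena-Ravi pair as 8 objects in a line; the pair has 2 internal arrangements.
So the count is 2·(8)! = 80640.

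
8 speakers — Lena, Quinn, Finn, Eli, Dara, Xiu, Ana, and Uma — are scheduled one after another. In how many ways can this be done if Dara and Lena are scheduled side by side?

Place the 6 others and the Dara-Lena pair as 7 objects in a line; the pair has 2 internal arrangements.
So the count is 2·(7)! = 10080.

10080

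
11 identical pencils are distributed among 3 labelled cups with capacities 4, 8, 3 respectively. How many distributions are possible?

By stars and bars, unrestricted non-negative solutions to x_1+…+x_3 = 11 number C(11+2,2) = 78.
Subtract solutions that violate a single cap (substitute x_i' = x_i − (cap_i+1)): x_1 ≥ 5 gives C(8,2) = 28; x_2 ≥ 9 gives C(4,2) = 6; x_3 ≥ 4 gives C(9,2) = 36. Together 70.
Add back pairs where two caps are both exceeded: 0 + 6 + 0 = 6.
By inclusion–exclusion the count is 78 − 70 + 6 = 14.

14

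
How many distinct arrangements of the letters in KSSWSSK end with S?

With the last slot taken by S, it remains to arrange the other 6 letters (KSWSSK).
Those 6 letters have K appearing twice and S appearing 3 times, giving (6)!/(3!·2!) = 60.

60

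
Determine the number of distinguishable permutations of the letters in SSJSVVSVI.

2520

The 9 letters of SSJSVVSVI have repeats: S appearing 4 times and V appearing 3 times.
Dividing 9! = 362880 by 4!·3! = 144 for the repeated letters gives 2520.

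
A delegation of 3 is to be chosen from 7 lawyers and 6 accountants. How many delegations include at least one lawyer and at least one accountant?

With no constraint there are C(13,3) = 286 possible selections.
Selections missing a whole group: no lawyers → C(6,3) = 20; no accountants → C(7,3) = 35.
Both groups omitted at once is impossible, so 286 − 55 = 231.

231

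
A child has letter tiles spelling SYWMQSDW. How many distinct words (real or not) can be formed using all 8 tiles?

10080

SYWMQSDW has 8 letters with S appearing twice and W appearing twice.
So there are 8! / (2!·2!) = 10080 distinguishable arrangements.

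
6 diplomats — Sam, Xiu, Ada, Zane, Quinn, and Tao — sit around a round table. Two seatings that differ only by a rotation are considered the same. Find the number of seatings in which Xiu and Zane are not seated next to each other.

Without the restriction there are (5)! = 120 seatings.
Those with Xiu next to Zane: fuse the pair into one unit and seat 5 units around a circle — 2·(4)! = 48.
Subtracting, 120 − 48 = 72.

72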